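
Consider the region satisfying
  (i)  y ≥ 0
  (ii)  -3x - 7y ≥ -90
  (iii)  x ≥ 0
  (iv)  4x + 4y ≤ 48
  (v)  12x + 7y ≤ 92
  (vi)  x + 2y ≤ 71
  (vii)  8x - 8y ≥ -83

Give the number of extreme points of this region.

Intersecting each pair of boundary lines and keeping only the points that satisfy every inequality leaves:
  (0, 0)
  (23/3, 0)
  (0, 83/8)
  (8/5, 52/5)
  (13/16, 179/16)

5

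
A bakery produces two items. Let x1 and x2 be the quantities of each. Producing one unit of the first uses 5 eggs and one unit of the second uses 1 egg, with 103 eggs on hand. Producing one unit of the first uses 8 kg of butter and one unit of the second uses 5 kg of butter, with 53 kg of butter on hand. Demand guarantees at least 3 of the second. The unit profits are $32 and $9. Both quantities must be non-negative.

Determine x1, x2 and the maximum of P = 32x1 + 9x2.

Feasible corners and P = 32x1 + 9x2:
  (0, 53/5) → P = 477/5
  (0, 3) → P = 27
  (19/4, 3) → P = 179

At the optimal vertex, 8x1 + 5x2 = 53 and x2 = 3.
Solving simultaneously gives x1 = 19/4, x2 = 3.

x1 = 19/4, x2 = 3, maximum P = 179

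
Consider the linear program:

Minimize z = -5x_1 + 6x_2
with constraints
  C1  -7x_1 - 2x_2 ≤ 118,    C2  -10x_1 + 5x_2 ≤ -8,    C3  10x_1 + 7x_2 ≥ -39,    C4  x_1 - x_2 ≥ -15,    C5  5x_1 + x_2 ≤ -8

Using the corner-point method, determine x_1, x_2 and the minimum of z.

At the optimal vertex, 10x_1 + 7x_2 = -39 and 5x_1 + x_2 = -8.
Solving simultaneously gives x_1 = -17/25, x_2 = -23/5.

x_1 = -17/25, x_2 = -23/5, minimum z = -121/5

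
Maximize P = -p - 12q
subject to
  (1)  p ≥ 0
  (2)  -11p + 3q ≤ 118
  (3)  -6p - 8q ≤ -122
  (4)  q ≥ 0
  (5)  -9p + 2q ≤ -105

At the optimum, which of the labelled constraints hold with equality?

Vertices and P = -p - 12q:
  (551/5, 2217/5) → P = -5431
  (61/3, 0) → P = -61/3
  (271/21, 39/7) → P = -1675/21
The feasible region is unbounded (it extends along (1, 0), (3, 11)), but P strictly decreases along every unbounded feasible direction, so there is no improving ray and the maximum is attained at a vertex.

The maximum is at (61/3, 0). Substituting into each constraint, equality holds for (3) and (4); the remaining constraints have slack.

(3) and (4)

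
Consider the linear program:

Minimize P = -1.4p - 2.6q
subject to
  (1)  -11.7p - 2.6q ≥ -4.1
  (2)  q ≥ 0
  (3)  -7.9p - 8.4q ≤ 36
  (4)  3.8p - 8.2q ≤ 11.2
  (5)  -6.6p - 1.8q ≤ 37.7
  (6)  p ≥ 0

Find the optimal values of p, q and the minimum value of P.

p = 0, q = 41/26, minimum P = -41/10

Feasible corners and P = -1.4p - 2.6q:
  (41/117, 0) → P = -287/585
  (0, 41/26) → P = -41/10
  (0, 0) → P = 0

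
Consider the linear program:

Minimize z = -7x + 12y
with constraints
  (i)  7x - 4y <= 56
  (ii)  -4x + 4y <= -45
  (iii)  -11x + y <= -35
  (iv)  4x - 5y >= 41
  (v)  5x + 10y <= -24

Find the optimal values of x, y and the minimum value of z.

Vertices and z = -7x + 12y:
  (11/3, -91/12) → z = -350/3
  (84/37, -371/37) → z = -5040/37
  (19/8, -71/8) → z = -985/8

At the optimal vertex, 7x - 4y = 56 and -11x + y = -35.
Solving simultaneously gives x = 84/37, y = -371/37.

x = 84/37, y = -371/37, minimum z = -5040/37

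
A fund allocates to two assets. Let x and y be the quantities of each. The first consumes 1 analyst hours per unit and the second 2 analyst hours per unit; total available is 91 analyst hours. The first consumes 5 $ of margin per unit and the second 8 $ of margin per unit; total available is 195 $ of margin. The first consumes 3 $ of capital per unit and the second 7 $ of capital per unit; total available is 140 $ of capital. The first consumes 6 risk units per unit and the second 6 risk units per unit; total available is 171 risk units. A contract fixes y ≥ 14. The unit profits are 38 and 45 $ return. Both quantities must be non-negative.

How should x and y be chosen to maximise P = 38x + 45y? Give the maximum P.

x = 14, y = 14, maximum P = 1162

Vertices and P = 38x + 45y:
  (0, 20) → P = 900
  (0, 14) → P = 630
  (14, 14) → P = 1162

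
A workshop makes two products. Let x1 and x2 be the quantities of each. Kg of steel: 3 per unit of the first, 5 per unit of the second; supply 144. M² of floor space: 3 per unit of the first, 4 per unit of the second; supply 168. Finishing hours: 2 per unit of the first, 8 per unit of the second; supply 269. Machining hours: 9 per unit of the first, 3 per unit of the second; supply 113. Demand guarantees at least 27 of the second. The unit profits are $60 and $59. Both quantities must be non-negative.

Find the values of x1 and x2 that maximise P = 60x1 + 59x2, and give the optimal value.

Extreme points and P = 60x1 + 59x2:
  (0, 144/5) → P = 8496/5
  (0, 27) → P = 1593
  (3, 27) → P = 1773

x1 = 3, x2 = 27, maximum P = 1773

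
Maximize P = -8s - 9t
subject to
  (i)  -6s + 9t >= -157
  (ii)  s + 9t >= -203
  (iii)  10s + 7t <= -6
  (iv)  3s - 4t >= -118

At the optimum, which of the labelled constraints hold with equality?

Corner points and P = -8s - 9t:
  (-46/7, -1375/63) → P = 249
  (95/12, -73/6) → P = 277/6
  (-1874/31, -491/31) → P = 19411/31
  (-850/61, 1162/61) → P = -3658/61

The maximum is at (-1874/31, -491/31). Substituting into each constraint, equality holds for (ii) and (iv); the remaining constraints have slack.

(ii) and (iv)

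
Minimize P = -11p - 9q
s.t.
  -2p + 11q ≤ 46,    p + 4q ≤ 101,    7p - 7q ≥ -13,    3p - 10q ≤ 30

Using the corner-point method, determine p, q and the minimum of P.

p = 565/11, q = 273/22, minimum P = -14887/22

The optimum lies where p + 4q = 101 and 3p - 10q = 30.
Solving simultaneously gives p = 565/11, q = 273/22.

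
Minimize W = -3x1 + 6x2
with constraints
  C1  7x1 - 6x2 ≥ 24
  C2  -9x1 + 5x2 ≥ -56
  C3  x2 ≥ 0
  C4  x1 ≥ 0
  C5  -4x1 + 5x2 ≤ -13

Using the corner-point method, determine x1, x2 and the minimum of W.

x1 = 56/9, x2 = 0, minimum W = -56/3

Corner points and W = -3x1 + 6x2:
  (24/7, 0) → W = -72/7
  (42/11, 5/11) → W = -96/11
  (56/9, 0) → W = -56/3
  (43/5, 107/25) → W = -3/25

At the optimal vertex, -9x1 + 5x2 = -56 and x2 = 0.
Solving simultaneously gives x1 = 56/9, x2 = 0.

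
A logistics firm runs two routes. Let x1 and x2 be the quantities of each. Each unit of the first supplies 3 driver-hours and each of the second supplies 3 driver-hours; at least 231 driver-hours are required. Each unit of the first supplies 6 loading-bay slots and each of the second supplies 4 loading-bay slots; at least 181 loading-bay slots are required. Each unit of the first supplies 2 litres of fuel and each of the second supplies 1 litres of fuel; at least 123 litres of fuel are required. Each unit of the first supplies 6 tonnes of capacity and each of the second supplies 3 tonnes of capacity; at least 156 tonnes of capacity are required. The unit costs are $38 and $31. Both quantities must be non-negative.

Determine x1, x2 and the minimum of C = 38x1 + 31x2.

x1 = 46, x2 = 31, minimum C = 2709

Vertices and C = 38x1 + 31x2:
  (0, 123) → C = 3813
  (77, 0) → C = 2926
  (46, 31) → C = 2709
The feasible region is unbounded (it extends along (0, 1), (1, 0)), but C strictly increases along every unbounded feasible direction, so there is no improving ray and the minimum is attained at a vertex.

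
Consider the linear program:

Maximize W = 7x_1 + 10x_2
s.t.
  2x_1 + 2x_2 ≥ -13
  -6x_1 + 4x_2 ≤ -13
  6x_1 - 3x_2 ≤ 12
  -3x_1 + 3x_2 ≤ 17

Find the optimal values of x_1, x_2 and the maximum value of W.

The binding constraints are -6x_1 + 4x_2 = -13 and 6x_1 - 3x_2 = 12.
Solving simultaneously gives x_1 = 3/2, x_2 = -1.

x_1 = 3/2, x_2 = -1, maximum W = 1/2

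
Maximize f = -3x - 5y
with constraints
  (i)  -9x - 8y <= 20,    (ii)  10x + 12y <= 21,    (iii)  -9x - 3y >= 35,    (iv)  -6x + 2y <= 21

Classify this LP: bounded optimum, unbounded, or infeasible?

The boundaries -9x - 8y = 20 and 10x + 12y = 21 meet at (-102/7, 389/28), but that point violates -6x + 2y ≤ 21. Every candidate vertex is excluded by some other constraint, so the feasible region is empty.

infeasible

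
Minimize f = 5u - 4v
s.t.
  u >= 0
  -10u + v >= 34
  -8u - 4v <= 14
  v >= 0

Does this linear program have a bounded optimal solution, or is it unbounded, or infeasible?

unbounded

From the feasible point (0, 34), moving in the direction (0, 1) keeps every constraint satisfied while f decreases without bound.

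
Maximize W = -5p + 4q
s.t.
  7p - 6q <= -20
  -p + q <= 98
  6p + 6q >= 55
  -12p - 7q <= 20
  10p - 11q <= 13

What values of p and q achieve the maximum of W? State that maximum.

p = -706/19, q = 1156/19, maximum W = 8154/19

The binding constraints are -p + q = 98 and -12p - 7q = 20.
Solving simultaneously gives p = -706/19, q = 1156/19.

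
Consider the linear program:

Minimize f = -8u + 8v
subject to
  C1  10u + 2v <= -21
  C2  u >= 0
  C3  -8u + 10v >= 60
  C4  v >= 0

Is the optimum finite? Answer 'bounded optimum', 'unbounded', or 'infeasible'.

The boundaries 10u + 2v = -21 and -8u + 10v = 60 meet at (-165/58, 108/29), but that point violates u ≥ 0. Every candidate vertex is excluded by some other constraint, so the feasible region is empty.

infeasible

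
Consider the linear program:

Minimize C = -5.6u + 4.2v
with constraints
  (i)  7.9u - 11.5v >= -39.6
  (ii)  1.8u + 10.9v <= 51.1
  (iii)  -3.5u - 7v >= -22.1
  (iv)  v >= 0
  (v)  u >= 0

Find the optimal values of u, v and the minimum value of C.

Vertices and C = -5.6u + 4.2v:
  (221/35, 0) → C = -884/25
  (0, 221/70) → C = 663/50
  (0, 0) → C = 0

u = 221/35, v = 0, minimum C = -884/25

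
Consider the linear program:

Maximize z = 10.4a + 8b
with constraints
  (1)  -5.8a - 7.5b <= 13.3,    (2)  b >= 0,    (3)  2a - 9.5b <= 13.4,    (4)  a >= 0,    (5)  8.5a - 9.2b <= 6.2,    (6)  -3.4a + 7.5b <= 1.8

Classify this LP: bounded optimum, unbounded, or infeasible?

bounded optimum

Vertices and z = 10.4a + 8b:
  (0, 0) → z = 0
  (62/85, 0) → z = 3224/425
  (0, 0.24) → z = 1.92
  (6306/3247, 214/191) → z = 473432/16235
The feasible region has finitely many vertices and no improving ray; the maximum is 473432/16235 at (6306/3247, 214/191).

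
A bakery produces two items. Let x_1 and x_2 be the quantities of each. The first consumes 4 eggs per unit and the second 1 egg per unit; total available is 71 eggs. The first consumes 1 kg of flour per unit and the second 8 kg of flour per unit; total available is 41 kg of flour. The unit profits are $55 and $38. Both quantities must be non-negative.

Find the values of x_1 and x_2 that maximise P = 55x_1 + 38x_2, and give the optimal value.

x_1 = 17, x_2 = 3, maximum P = 1049

The optimum lies where 4x_1 + x_2 = 71 and x_1 + 8x_2 = 41.
Solving simultaneously gives x_1 = 17, x_2 = 3.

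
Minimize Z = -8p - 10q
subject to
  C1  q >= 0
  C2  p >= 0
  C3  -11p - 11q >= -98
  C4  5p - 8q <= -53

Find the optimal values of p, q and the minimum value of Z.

p = 0, q = 98/11, minimum Z = -980/11

Feasible corners and Z = -8p - 10q:
  (0, 98/11) → Z = -980/11
  (0, 53/8) → Z = -265/4
  (201/143, 1073/143) → Z = -12338/143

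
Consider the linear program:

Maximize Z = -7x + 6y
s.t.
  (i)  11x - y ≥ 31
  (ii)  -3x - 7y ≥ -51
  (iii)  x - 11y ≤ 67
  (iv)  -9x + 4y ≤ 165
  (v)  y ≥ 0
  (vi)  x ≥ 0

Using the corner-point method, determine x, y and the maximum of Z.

Vertices and Z = -7x + 6y:
  (67/20, 117/20) → Z = 233/20
  (31/11, 0) → Z = -217/11
  (17, 0) → Z = -119

x = 67/20, y = 117/20, maximum Z = 233/20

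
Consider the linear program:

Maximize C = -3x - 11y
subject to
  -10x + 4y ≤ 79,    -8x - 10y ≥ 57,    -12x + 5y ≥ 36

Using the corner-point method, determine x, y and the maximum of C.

Feasible corners and C = -3x - 11y:
  (-509/66, 31/66) → C = 593/33
  (-251/2, -294) → C = 7221/2
  (-129/32, -99/40) → C = 6291/160

At the optimal vertex, -10x + 4y = 79 and -12x + 5y = 36.
Solving simultaneously gives x = -251/2, y = -294.

x = -251/2, y = -294, maximum C = 7221/2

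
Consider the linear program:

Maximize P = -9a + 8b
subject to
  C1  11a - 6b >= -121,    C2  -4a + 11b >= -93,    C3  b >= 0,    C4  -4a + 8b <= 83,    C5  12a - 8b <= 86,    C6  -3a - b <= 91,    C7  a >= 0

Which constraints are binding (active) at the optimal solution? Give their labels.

Corner points and P = -9a + 8b:
  (43/6, 0) → P = -129/2
  (0, 0) → P = 0
  (169/8, 335/16) → P = -181/8
  (0, 83/8) → P = 83

The maximum is at (0, 83/8). Substituting into each constraint, equality holds for C4 and C7; the remaining constraints have slack.

C4 and C7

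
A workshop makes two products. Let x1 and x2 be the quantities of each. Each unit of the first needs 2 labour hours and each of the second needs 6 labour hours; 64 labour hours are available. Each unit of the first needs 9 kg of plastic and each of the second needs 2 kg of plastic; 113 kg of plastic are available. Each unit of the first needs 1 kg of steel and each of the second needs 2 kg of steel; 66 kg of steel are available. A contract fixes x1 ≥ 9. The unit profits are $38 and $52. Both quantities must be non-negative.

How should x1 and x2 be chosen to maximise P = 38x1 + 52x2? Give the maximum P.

The binding constraints are 2x1 + 6x2 = 64 and 9x1 + 2x2 = 113.
Solving simultaneously gives x1 = 11, x2 = 7.

x1 = 11, x2 = 7, maximum P = 782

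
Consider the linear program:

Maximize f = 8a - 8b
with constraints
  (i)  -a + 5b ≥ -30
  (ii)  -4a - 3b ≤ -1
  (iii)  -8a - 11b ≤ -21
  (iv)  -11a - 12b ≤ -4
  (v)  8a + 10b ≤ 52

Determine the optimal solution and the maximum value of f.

a = 56/5, b = -94/25, maximum f = 2992/25

Vertices and f = 8a - 8b:
  (145/17, -73/17) → f = 1744/17
  (56/5, -94/25) → f = 2992/25
  (-13/5, 19/5) → f = -256/5
  (-73/8, 25/2) → f = -173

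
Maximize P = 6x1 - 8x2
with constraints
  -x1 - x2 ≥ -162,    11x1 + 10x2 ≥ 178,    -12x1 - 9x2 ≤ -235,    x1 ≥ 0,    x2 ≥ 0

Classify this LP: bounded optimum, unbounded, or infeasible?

bounded optimum

Feasible corners and P = 6x1 - 8x2:
  (0, 162) → P = -1296
  (162, 0) → P = 972
  (0, 235/9) → P = -1880/9
  (235/12, 0) → P = 235/2
The feasible region has finitely many vertices and no improving ray; the maximum is 972 at (162, 0).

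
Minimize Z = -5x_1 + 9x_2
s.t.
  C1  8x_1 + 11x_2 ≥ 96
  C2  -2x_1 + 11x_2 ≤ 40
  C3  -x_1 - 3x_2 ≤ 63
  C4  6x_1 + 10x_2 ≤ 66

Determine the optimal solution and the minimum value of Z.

Extreme points and Z = -5x_1 + 9x_2:
  (981/13, -600/13) → Z = -10305/13
  (117/7, -24/7) → Z = -801/7
  (207/2, -111/2) → Z = -1017

The optimum lies where -x_1 - 3x_2 = 63 and 6x_1 + 10x_2 = 66.
Solving simultaneously gives x_1 = 207/2, x_2 = -111/2.

x_1 = 207/2, x_2 = -111/2, minimum Z = -1017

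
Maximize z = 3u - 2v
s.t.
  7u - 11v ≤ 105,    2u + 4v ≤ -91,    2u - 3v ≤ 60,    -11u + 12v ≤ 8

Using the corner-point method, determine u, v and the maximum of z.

Extreme points and z = 3u - 2v:
  (-581/50, -847/50) → z = -49/50
  (-1348/37, -1211/37) → z = -1622/37
  (-281/17, -985/68) → z = -701/34

The binding constraints are 7u - 11v = 105 and 2u + 4v = -91.
Solving simultaneously gives u = -581/50, v = -847/50.

u = -581/50, v = -847/50, maximum z = -49/50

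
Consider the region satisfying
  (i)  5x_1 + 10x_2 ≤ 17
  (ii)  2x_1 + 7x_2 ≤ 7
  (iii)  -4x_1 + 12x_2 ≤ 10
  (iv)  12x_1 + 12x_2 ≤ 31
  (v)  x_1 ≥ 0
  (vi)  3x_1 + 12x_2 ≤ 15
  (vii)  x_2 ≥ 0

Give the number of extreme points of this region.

5

Of the 21 pairwise boundary intersections, those satisfying every inequality are:
  (7/26, 12/13)
  (133/60, 11/30)
  (0, 5/6)
  (31/12, 0)
  (0, 0)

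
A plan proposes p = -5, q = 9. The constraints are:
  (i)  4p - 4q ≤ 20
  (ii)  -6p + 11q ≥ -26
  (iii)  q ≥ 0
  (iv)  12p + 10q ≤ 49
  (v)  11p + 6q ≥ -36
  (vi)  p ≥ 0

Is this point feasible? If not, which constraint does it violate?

not feasible — violates (vi)

Constraint (vi): p = -5, which is not ≥ 0. All other constraints are satisfied.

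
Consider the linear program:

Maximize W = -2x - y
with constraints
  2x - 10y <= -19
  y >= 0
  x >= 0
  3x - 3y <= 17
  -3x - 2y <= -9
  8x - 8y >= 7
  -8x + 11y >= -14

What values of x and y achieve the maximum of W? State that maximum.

Extreme points and W = -2x - y:
  (111/32, 83/32) → W = -305/32
  (349/58, 90/29) → W = -439/29
  (145/9, 94/9) → W = -128/3
The feasible region is unbounded (it extends along (1, 1)), but W strictly decreases along every unbounded feasible direction, so there is no improving ray and the maximum is attained at a vertex.

x = 111/32, y = 83/32, maximum W = -305/32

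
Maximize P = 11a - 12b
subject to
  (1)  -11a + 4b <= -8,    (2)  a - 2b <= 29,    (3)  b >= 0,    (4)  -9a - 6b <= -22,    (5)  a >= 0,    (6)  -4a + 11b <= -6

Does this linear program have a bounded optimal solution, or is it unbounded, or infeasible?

Extreme points and P = 11a - 12b:
  (29, 0) → P = 319
  (307/3, 110/3) → P = 2057/3
  (22/9, 0) → P = 242/9
  (278/123, 34/123) → P = 2650/123
The feasible region has finitely many vertices and no improving ray; the maximum is 2057/3 at (307/3, 110/3).

bounded optimum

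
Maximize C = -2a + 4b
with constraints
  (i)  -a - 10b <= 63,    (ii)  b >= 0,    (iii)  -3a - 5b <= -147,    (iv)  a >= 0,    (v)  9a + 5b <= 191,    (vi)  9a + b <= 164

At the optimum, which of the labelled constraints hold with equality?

Corner points and C = -2a + 4b:
  (0, 147/5) → C = 588/5
  (22/3, 25) → C = 256/3
  (0, 191/5) → C = 764/5

The maximum is at (0, 191/5). Substituting into each constraint, equality holds for (iv) and (v); the remaining constraints have slack.

(iv) and (v)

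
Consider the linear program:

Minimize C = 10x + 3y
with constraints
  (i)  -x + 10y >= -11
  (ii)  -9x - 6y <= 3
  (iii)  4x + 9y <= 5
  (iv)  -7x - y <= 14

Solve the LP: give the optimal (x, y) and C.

x = -1, y = 1, minimum C = -7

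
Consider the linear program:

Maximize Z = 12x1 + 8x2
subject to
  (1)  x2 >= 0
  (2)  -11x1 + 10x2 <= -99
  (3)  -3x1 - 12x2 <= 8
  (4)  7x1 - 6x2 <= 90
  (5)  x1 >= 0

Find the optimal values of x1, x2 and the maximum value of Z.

x1 = 153/2, x2 = 297/4, maximum Z = 1512

Vertices and Z = 12x1 + 8x2:
  (9, 0) → Z = 108
  (90/7, 0) → Z = 1080/7
  (153/2, 297/4) → Z = 1512

The optimum lies where -11x1 + 10x2 = -99 and 7x1 - 6x2 = 90.
Solving simultaneously gives x1 = 153/2, x2 = 297/4.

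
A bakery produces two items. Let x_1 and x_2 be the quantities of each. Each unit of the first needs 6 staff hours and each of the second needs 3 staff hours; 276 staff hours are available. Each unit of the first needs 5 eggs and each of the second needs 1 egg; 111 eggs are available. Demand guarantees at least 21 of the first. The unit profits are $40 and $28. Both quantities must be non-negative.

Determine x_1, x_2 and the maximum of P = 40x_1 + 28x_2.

Feasible corners and P = 40x_1 + 28x_2:
  (111/5, 0) → P = 888
  (21, 0) → P = 840
  (21, 6) → P = 1008

x_1 = 21, x_2 = 6, maximum P = 1008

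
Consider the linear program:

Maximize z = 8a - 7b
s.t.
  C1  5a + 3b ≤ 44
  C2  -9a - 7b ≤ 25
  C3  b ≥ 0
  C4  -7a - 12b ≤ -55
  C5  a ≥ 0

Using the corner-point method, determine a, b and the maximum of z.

a = 44/5, b = 0, maximum z = 352/5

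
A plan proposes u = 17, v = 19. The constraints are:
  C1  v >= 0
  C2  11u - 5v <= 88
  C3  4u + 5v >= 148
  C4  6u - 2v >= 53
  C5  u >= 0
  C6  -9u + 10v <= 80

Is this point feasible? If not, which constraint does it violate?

Constraint C2: 11u - 5v = 92, which is not ≤ 88. All other constraints are satisfied.

not feasible — violates C2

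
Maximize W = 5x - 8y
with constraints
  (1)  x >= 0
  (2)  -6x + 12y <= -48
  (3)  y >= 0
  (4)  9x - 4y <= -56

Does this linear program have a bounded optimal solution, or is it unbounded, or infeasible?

infeasible

The boundaries x = 0 and 9x - 4y = -56 meet at (0, 14), but that point violates -6x + 12y ≤ -48. Every candidate vertex is excluded by some other constraint, so the feasible region is empty.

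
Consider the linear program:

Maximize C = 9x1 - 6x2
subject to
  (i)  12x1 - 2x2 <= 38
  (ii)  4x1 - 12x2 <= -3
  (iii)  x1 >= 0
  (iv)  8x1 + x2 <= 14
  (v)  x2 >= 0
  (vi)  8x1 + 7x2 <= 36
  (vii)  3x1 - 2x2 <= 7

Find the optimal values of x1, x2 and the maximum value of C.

x1 = 33/20, x2 = 4/5, maximum C = 201/20

Extreme points and C = 9x1 - 6x2:
  (0, 1/4) → C = -3/2
  (33/20, 4/5) → C = 201/20
  (0, 36/7) → C = -216/7
  (31/24, 11/3) → C = -83/8

The optimum lies where 4x1 - 12x2 = -3 and 8x1 + x2 = 14.
Solving simultaneously gives x1 = 33/20, x2 = 4/5.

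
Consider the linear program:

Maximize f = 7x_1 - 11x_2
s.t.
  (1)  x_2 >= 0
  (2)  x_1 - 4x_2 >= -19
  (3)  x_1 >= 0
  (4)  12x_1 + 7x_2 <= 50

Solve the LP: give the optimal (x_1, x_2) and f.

Feasible corners and f = 7x_1 - 11x_2:
  (0, 0) → f = 0
  (25/6, 0) → f = 175/6
  (0, 19/4) → f = -209/4
  (67/55, 278/55) → f = -2589/55

The optimum lies where x_2 = 0 and 12x_1 + 7x_2 = 50.
Solving simultaneously gives x_1 = 25/6, x_2 = 0.

x_1 = 25/6, x_2 = 0, maximum f = 175/6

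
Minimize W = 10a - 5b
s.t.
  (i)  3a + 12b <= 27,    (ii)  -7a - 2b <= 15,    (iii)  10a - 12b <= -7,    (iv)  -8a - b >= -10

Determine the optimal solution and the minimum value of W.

a = -3, b = 3, minimum W = -45

Vertices and W = 10a - 5b:
  (-3, 3) → W = -45
  (1, 2) → W = 0
  (-97/52, -101/104) → W = -1435/104
  (113/106, 78/53) → W = 175/53

The optimum lies where 3a + 12b = 27 and -7a - 2b = 15.
Solving simultaneously gives a = -3, b = 3.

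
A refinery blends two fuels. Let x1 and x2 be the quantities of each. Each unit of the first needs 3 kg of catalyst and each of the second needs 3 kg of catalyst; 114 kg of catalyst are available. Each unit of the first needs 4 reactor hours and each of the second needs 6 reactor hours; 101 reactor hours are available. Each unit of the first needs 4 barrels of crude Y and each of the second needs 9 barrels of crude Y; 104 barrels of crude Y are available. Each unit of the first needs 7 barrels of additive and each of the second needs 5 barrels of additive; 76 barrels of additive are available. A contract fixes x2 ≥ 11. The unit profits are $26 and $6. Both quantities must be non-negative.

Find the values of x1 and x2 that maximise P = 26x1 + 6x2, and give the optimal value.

x1 = 5/4, x2 = 11, maximum P = 197/2

Corner points and P = 26x1 + 6x2:
  (0, 104/9) → P = 208/3
  (0, 11) → P = 66
  (5/4, 11) → P = 197/2

At the optimal vertex, 4x1 + 9x2 = 104 and x2 = 11.
Solving simultaneously gives x1 = 5/4, x2 = 11.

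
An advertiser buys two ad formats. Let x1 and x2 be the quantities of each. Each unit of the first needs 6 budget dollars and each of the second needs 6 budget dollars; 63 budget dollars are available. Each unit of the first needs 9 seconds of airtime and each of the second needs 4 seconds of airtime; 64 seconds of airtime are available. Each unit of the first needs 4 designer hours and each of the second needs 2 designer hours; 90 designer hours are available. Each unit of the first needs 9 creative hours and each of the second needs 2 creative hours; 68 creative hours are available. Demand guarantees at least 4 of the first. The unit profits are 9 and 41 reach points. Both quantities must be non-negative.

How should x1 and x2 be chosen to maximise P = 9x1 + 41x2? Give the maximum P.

Extreme points and P = 9x1 + 41x2:
  (64/9, 0) → P = 64
  (4, 0) → P = 36
  (22/5, 61/10) → P = 2897/10
  (4, 13/2) → P = 605/2

At the optimal vertex, 6x1 + 6x2 = 63 and x1 = 4.
Solving simultaneously gives x1 = 4, x2 = 13/2.

x1 = 4, x2 = 13/2, maximum P = 605/2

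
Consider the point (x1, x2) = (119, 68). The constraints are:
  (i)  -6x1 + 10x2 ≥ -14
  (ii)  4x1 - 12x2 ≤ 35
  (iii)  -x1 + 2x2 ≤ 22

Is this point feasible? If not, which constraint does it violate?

not feasible — violates (i)

Constraint (i): -6x1 + 10x2 = -34, which is not ≥ -14. All other constraints are satisfied.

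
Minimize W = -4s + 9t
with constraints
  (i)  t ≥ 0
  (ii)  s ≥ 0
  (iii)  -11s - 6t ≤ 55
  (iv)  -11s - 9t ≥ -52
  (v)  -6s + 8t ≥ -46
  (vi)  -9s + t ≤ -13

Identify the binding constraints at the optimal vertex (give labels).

(i) and (iv)

Corner points and W = -4s + 9t:
  (52/11, 0) → W = -208/11
  (13/9, 0) → W = -52/9
  (169/92, 325/92) → W = 2249/92

The minimum is at (52/11, 0). Substituting into each constraint, equality holds for (i) and (iv); the remaining constraints have slack.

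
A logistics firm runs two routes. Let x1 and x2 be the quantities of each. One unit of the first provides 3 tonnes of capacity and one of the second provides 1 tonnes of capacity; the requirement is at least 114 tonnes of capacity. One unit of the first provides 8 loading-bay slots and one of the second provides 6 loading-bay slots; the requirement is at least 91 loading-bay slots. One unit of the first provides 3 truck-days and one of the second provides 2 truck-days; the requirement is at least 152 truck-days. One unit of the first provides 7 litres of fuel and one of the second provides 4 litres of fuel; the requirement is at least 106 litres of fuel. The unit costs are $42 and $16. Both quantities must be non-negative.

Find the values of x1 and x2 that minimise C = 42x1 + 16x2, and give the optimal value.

The feasible region is unbounded (it extends along (0, 1), (1, 0)), but C strictly increases along every unbounded feasible direction, so there is no improving ray and the minimum is attained at a vertex.

The optimum lies where 3x1 + x2 = 114 and 3x1 + 2x2 = 152.
Solving simultaneously gives x1 = 76/3, x2 = 38.

x1 = 76/3, x2 = 38, minimum C = 1672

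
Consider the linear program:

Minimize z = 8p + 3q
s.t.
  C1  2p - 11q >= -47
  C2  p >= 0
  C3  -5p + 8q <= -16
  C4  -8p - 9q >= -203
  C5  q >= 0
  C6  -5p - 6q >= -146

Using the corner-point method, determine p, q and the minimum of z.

Vertices and z = 8p + 3q:
  (184/13, 89/13) → z = 1739/13
  (905/53, 391/53) → z = 8413/53
  (16/5, 0) → z = 128/5
  (203/8, 0) → z = 203

p = 16/5, q = 0, minimum z = 128/5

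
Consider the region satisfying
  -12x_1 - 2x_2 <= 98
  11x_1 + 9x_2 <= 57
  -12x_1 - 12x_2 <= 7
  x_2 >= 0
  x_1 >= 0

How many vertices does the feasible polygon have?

Intersecting each pair of boundary lines and keeping only the points that satisfy every inequality leaves:
  (57/11, 0)
  (0, 19/3)
  (0, 0)

3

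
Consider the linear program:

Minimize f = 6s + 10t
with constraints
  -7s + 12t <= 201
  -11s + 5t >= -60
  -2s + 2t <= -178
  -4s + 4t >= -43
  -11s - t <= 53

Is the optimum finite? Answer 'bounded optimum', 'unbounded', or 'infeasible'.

infeasible

Constraints -2s + 2t ≤ -178 and -4s + 4t ≥ -43 have parallel boundaries but demand opposite sides — no point can satisfy both, so the region is empty.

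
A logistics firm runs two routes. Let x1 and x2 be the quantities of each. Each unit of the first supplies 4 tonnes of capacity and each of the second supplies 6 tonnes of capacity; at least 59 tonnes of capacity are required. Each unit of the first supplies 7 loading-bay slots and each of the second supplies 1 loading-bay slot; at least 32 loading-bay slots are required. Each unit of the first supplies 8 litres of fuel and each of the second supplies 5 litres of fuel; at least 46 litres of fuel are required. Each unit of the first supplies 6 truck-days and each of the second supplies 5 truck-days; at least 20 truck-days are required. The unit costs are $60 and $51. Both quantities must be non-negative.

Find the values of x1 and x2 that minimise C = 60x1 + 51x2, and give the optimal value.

Corner points and C = 60x1 + 51x2:
  (0, 32) → C = 1632
  (59/4, 0) → C = 885
  (7/2, 15/2) → C = 1185/2
The feasible region is unbounded (it extends along (0, 1), (1, 0)), but C strictly increases along every unbounded feasible direction, so there is no improving ray and the minimum is attained at a vertex.

x1 = 7/2, x2 = 15/2, minimum C = 1185/2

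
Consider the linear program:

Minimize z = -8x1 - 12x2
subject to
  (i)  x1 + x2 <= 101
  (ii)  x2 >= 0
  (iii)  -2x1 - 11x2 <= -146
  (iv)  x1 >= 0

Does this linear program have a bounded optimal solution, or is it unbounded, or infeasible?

Corner points and z = -8x1 - 12x2:
  (101, 0) → z = -808
  (0, 101) → z = -1212
  (73, 0) → z = -584
  (0, 146/11) → z = -1752/11
The feasible region has finitely many vertices and no improving ray; the minimum is -1212 at (0, 101).

bounded optimum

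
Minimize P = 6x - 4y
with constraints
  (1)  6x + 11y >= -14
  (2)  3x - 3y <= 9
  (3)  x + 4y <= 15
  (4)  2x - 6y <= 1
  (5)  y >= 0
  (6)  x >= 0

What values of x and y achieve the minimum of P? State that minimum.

The binding constraints are x + 4y = 15 and x = 0.
Solving simultaneously gives x = 0, y = 15/4.

x = 0, y = 15/4, minimum P = -15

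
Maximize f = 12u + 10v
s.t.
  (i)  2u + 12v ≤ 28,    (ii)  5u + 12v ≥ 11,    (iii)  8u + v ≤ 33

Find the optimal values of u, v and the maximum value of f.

u = 184/47, v = 79/47, maximum f = 2998/47

Feasible corners and f = 12u + 10v:
  (-17/3, 59/18) → f = -317/9
  (184/47, 79/47) → f = 2998/47
  (55/13, -11/13) → f = 550/13

At the optimal vertex, 2u + 12v = 28 and 8u + v = 33.
Solving simultaneously gives u = 184/47, v = 79/47.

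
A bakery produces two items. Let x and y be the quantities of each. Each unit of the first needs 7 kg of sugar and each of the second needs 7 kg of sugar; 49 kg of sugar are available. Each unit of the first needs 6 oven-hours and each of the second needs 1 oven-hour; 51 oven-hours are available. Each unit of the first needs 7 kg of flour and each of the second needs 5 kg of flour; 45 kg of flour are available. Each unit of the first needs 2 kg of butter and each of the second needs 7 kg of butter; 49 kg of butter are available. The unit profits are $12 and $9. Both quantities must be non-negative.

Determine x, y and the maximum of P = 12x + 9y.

Extreme points and P = 12x + 9y:
  (0, 0) → P = 0
  (0, 7) → P = 63
  (45/7, 0) → P = 540/7
  (5, 2) → P = 78

At the optimal vertex, 7x + 7y = 49 and 7x + 5y = 45.
Solving simultaneously gives x = 5, y = 2.

x = 5, y = 2, maximum P = 78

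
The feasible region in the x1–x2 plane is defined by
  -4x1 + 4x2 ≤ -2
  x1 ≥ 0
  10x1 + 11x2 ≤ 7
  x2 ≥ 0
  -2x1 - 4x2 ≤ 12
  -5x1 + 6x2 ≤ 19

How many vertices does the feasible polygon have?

The feasible vertices (each the meet of two boundaries and inside every other half-plane) are:
  (25/42, 2/21)
  (1/2, 0)
  (7/10, 0)

3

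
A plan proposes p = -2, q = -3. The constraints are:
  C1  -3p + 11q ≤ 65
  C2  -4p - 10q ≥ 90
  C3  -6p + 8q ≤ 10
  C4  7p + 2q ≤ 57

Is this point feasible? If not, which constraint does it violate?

not feasible — violates C2

Constraint C2: -4p - 10q = 38, which is not ≥ 90. All other constraints are satisfied.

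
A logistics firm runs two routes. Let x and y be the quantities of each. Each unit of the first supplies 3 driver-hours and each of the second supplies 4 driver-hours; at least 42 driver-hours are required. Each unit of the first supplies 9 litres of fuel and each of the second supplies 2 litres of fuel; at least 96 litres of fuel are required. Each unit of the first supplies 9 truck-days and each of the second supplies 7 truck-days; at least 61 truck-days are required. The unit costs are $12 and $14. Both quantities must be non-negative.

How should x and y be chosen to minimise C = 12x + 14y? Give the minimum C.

The feasible region is unbounded (it extends along (0, 1), (1, 0)), but C strictly increases along every unbounded feasible direction, so there is no improving ray and the minimum is attained at a vertex.

x = 10, y = 3, minimum C = 162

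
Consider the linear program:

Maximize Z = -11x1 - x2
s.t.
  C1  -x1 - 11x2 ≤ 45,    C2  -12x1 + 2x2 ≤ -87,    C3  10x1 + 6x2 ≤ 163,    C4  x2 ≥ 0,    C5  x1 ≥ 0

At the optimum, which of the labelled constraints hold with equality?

C2 and C4

Corner points and Z = -11x1 - x2:
  (212/23, 543/46) → Z = -5207/46
  (29/4, 0) → Z = -319/4
  (163/10, 0) → Z = -1793/10

The maximum is at (29/4, 0). Substituting into each constraint, equality holds for C2 and C4; the remaining constraints have slack.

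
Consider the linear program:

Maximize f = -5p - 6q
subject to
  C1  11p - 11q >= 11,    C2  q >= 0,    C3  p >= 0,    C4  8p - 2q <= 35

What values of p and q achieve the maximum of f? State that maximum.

p = 1, q = 0, maximum f = -5

At the optimal vertex, 11p - 11q = 11 and q = 0.
Solving simultaneously gives p = 1, q = 0.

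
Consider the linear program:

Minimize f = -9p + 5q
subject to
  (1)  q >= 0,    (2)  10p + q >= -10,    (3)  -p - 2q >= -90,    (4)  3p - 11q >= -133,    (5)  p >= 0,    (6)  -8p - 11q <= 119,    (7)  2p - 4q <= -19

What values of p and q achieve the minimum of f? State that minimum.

The optimum lies where 3p - 11q = -133 and 2p - 4q = -19.
Solving simultaneously gives p = 323/10, q = 209/10.

p = 323/10, q = 209/10, minimum f = -931/5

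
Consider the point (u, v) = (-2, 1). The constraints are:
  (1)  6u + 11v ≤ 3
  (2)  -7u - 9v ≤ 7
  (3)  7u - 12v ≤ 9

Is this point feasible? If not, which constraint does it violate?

(1): -1 ≤ 3 ✓
(2): 5 ≤ 7 ✓
(3): -26 ≤ 9 ✓

feasible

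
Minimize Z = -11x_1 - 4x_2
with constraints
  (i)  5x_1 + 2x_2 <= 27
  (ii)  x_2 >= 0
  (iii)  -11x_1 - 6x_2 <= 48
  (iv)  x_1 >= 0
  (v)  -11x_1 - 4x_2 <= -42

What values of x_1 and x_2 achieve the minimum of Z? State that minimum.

Feasible corners and Z = -11x_1 - 4x_2:
  (27/5, 0) → Z = -297/5
  (0, 27/2) → Z = -54
  (42/11, 0) → Z = -42
  (0, 21/2) → Z = -42

At the optimal vertex, 5x_1 + 2x_2 = 27 and x_2 = 0.
Solving simultaneously gives x_1 = 27/5, x_2 = 0.

x_1 = 27/5, x_2 = 0, minimum Z = -297/5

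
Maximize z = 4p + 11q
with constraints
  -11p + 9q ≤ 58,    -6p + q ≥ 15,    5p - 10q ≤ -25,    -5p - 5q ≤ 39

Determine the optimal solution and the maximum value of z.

Corner points and z = 4p + 11q:
  (-77/43, 183/43) → z = 1705/43
  (-71/13, -3/13) → z = -317/13
  (-25/11, 15/11) → z = 65/11

The optimum lies where -11p + 9q = 58 and -6p + q = 15.
Solving simultaneously gives p = -77/43, q = 183/43.

p = -77/43, q = 183/43, maximum z = 1705/43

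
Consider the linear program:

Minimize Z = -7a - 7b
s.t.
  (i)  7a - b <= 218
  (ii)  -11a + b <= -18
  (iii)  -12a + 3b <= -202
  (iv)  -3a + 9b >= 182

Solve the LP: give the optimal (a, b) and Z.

Corner points and Z = -7a - 7b:
  (452/9, 1202/9) → Z = -11578/9
  (536/15, 482/15) → Z = -7126/15
  (788/33, 310/11) → Z = -12026/33

The binding constraints are 7a - b = 218 and -12a + 3b = -202.
Solving simultaneously gives a = 452/9, b = 1202/9.

a = 452/9, b = 1202/9, minimum Z = -11578/9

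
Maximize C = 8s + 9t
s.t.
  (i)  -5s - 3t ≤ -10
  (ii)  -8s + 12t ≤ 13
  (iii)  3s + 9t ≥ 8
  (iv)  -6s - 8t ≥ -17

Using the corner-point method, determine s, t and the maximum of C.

Corner points and C = 8s + 9t:
  (11/6, 5/18) → C = 103/6
  (29/22, 25/22) → C = 457/22
  (89/30, -1/10) → C = 137/6

s = 89/30, t = -1/10, maximum C = 137/6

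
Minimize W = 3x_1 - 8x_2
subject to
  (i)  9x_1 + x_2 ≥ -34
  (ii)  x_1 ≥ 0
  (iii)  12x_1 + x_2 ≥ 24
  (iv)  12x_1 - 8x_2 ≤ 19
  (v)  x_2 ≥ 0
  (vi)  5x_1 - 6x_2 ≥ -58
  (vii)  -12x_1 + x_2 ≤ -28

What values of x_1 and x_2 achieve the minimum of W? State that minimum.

Feasible corners and W = 3x_1 - 8x_2:
  (289/16, 791/32) → W = -2297/16
  (205/84, 9/7) → W = -83/28
  (226/67, 836/67) → W = -6010/67

The binding constraints are 12x_1 - 8x_2 = 19 and 5x_1 - 6x_2 = -58.
Solving simultaneously gives x_1 = 289/16, x_2 = 791/32.

x_1 = 289/16, x_2 = 791/32, minimum W = -2297/16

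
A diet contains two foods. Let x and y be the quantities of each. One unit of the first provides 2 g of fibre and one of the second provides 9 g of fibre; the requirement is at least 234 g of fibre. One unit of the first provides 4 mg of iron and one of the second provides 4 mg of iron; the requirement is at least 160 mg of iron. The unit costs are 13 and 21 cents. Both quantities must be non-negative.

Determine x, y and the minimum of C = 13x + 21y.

x = 18, y = 22, minimum C = 696

Feasible corners and C = 13x + 21y:
  (0, 40) → C = 840
  (117, 0) → C = 1521
  (18, 22) → C = 696
The feasible region is unbounded (it extends along (0, 1), (1, 0)), but C strictly increases along every unbounded feasible direction, so there is no improving ray and the minimum is attained at a vertex.

The optimum lies where 2x + 9y = 234 and 4x + 4y = 160.
Solving simultaneously gives x = 18, y = 22.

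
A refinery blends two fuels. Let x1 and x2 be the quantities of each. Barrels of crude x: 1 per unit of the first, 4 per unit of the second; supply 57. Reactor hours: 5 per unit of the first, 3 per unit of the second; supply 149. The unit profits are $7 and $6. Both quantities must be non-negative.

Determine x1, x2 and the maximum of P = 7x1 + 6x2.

x1 = 25, x2 = 8, maximum P = 223

Corner points and P = 7x1 + 6x2:
  (0, 0) → P = 0
  (0, 57/4) → P = 171/2
  (149/5, 0) → P = 1043/5
  (25, 8) → P = 223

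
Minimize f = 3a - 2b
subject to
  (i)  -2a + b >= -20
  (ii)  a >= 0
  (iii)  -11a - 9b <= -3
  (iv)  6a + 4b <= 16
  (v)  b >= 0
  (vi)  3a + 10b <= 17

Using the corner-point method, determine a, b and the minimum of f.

Corner points and f = 3a - 2b:
  (0, 1/3) → f = -2/3
  (0, 17/10) → f = -17/5
  (3/11, 0) → f = 9/11
  (8/3, 0) → f = 8
  (23/12, 9/8) → f = 7/2

The binding constraints are a = 0 and 3a + 10b = 17.
Solving simultaneously gives a = 0, b = 17/10.

a = 0, b = 17/10, minimum f = -17/5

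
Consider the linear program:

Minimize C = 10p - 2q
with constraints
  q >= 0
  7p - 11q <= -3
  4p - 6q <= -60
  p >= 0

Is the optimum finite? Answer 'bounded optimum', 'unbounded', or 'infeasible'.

unbounded

From the feasible point (0, 10), moving in the direction (0, 1) keeps every constraint satisfied while C decreases without bound.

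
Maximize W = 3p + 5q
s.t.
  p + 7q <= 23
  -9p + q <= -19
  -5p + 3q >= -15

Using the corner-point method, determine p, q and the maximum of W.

Vertices and W = 3p + 5q:
  (39/16, 47/16) → W = 22
  (87/19, 50/19) → W = 511/19
  (21/11, -20/11) → W = -37/11

p = 87/19, q = 50/19, maximum W = 511/19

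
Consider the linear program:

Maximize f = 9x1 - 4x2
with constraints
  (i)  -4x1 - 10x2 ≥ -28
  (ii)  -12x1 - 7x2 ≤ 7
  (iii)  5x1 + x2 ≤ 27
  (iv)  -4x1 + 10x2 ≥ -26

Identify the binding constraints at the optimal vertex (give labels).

(iii) and (iv)

Vertices and f = 9x1 - 4x2:
  (-133/46, 91/23) → f = -1925/46
  (121/23, 16/23) → f = 1025/23
  (28/37, -85/37) → f = 16
  (148/27, -11/27) → f = 1376/27

The maximum is at (148/27, -11/27). Substituting into each constraint, equality holds for (iii) and (iv); the remaining constraints have slack.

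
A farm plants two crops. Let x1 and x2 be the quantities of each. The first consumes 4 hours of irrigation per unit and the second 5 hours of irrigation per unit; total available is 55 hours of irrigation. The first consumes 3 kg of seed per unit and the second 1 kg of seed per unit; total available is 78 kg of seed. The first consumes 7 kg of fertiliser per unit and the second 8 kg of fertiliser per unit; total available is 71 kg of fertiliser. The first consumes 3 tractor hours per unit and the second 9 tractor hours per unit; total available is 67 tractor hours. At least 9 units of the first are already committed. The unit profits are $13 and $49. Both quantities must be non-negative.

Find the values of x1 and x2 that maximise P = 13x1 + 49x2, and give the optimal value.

Extreme points and P = 13x1 + 49x2:
  (71/7, 0) → P = 923/7
  (9, 0) → P = 117
  (9, 1) → P = 166

x1 = 9, x2 = 1, maximum P = 166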